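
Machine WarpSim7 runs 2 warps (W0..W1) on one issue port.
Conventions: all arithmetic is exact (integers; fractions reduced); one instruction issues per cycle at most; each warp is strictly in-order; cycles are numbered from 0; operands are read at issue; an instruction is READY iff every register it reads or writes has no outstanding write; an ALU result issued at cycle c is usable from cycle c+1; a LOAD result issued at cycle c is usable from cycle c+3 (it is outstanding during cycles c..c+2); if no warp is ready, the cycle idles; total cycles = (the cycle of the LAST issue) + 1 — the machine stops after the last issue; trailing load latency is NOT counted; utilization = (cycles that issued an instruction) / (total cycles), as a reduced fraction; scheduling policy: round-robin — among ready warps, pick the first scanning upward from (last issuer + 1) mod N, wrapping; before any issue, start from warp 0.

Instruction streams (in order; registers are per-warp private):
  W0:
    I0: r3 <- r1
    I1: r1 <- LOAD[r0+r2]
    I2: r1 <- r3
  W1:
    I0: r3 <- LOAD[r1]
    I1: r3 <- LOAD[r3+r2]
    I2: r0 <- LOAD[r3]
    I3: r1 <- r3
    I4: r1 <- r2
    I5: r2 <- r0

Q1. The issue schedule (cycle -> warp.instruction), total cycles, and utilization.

cycle 0: W0.I0
cycle 1: W1.I0
cycle 2: W0.I1
cycle 3: idle
cycle 4: W1.I1
cycle 5: W0.I2
cycle 6: idle
cycle 7: W1.I2
cycle 8: W1.I3
cycle 9: W1.I4
cycle 10: W1.I5

Answer: 11 cycles, utilization 9/11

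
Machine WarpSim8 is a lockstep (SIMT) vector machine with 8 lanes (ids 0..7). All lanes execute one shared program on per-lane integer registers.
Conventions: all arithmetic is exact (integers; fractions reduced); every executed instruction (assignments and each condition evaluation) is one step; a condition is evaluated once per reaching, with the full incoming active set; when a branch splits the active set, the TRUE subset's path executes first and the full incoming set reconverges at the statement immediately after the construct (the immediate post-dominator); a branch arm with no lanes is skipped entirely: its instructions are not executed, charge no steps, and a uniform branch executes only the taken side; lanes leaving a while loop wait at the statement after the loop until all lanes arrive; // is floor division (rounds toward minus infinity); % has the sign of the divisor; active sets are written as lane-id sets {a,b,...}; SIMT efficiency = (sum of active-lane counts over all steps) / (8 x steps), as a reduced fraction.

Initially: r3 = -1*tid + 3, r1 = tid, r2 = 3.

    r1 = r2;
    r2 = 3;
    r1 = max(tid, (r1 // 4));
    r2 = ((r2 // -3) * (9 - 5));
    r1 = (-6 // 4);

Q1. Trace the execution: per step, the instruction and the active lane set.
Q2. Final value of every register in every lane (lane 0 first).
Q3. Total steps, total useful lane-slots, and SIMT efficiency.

step 0: r1 <- r2                     {0,1,2,3,4,5,6,7}
step 1: r2 <- 3                      {0,1,2,3,4,5,6,7}
step 2: r1 <- max(tid, (r1 // 4))    {0,1,2,3,4,5,6,7}
step 3: r2 <- ((r2 // -3) * (9 - 5)) {0,1,2,3,4,5,6,7}
step 4: r1 <- (-6 // 4)              {0,1,2,3,4,5,6,7}

Answer: 5 steps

r3: 3,2,1,0,-1,-2,-3,-4
r1: -2,-2,-2,-2,-2,-2,-2,-2
r2: -4,-4,-4,-4,-4,-4,-4,-4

steps = 5; useful = 40; efficiency = 40/40 = 1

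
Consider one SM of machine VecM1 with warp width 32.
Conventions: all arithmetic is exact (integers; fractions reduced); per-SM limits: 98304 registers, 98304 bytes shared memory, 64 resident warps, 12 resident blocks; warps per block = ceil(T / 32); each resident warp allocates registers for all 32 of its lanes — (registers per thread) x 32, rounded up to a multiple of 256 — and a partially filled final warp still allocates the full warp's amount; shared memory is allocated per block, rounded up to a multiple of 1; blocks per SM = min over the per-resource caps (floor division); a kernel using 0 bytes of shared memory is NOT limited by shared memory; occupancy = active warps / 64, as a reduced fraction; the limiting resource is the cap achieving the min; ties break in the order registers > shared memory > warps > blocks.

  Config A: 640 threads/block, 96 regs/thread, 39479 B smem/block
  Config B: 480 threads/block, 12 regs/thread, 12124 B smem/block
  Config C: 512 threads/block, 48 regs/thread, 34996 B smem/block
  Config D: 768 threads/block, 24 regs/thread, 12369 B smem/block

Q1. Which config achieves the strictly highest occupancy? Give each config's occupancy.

occupancies: A 5/16, B 15/16, C 1/2, D 3/4

Answer: B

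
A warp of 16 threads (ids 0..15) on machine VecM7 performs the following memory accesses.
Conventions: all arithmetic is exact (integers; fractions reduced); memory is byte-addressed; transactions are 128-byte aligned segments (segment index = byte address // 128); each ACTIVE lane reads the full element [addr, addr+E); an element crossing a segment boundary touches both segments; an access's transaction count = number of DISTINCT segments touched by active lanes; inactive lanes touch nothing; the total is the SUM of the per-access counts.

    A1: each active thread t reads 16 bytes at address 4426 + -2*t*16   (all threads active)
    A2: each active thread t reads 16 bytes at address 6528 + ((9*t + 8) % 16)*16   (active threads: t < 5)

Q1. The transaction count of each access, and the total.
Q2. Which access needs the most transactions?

A1: 5 transactions
A2: 2 transactions

Answer: 5,2; total 7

Answer: A1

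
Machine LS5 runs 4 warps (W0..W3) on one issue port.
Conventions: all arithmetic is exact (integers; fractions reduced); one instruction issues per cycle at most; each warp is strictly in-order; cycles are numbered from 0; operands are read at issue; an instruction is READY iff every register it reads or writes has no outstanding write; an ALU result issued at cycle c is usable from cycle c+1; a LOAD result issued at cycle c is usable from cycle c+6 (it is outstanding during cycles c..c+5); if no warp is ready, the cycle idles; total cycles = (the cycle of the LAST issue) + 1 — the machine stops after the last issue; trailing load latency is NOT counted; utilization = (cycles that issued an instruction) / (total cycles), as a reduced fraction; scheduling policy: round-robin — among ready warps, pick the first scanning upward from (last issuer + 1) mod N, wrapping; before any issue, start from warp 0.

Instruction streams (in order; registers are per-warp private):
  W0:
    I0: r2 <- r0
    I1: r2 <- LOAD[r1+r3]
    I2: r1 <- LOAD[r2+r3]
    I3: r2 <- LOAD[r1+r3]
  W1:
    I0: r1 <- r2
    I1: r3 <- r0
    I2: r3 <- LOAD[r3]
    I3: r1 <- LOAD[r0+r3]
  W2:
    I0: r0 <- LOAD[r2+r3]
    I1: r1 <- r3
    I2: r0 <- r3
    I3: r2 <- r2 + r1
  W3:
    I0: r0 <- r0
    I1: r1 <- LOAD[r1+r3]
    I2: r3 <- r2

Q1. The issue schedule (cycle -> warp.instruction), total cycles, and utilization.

cycle 0: W0.I0
cycle 1: W1.I0
cycle 2: W2.I0
cycle 3: W3.I0
cycle 4: W0.I1
cycle 5: W1.I1
cycle 6: W2.I1
cycle 7: W3.I1
cycle 8: W1.I2
cycle 9: W2.I2
cycle 10: W3.I2
cycle 11: W0.I2
cycle 12: W2.I3
cycle 13: idle
cycle 14: W1.I3
cycle 15: idle
cycle 16: idle
cycle 17: W0.I3

Answer: 18 cycles, utilization 5/6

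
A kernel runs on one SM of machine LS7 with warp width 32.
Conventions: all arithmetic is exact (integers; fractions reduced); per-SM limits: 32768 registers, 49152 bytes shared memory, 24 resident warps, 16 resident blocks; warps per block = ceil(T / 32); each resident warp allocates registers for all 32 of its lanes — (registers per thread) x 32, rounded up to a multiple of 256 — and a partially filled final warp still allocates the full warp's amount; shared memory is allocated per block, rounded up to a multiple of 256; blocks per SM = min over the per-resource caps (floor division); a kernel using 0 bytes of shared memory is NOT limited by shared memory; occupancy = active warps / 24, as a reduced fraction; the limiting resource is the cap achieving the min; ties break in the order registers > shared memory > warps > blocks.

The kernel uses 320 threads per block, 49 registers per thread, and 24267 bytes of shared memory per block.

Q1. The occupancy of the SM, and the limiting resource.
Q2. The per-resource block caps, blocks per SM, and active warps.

Answer: occupancy 5/12, limited by registers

registers: 1 block
shared memory: 2 blocks
warps: 2 blocks
blocks: 16 blocks

Answer: 1 block, 10 active warps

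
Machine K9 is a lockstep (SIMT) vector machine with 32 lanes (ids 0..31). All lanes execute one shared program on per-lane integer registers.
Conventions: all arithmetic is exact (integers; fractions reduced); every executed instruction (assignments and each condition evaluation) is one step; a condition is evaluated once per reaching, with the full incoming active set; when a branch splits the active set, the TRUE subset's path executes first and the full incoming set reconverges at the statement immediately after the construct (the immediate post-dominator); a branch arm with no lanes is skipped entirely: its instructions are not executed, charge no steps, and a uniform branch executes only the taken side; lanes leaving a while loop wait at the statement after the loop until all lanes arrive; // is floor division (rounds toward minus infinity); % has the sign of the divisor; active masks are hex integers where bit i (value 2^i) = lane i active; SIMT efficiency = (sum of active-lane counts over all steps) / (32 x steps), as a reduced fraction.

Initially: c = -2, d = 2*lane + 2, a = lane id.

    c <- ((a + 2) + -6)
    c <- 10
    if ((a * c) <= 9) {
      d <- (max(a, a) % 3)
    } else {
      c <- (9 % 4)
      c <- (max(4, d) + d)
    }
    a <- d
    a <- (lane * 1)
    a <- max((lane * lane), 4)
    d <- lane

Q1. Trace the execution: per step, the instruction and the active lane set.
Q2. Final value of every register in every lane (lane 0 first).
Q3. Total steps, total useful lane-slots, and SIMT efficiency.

step 0: c <- ((a + 2) + -6)          0xffffffff
step 1: c <- 10                      0xffffffff
step 2: eval ((a * c) <= 9)          0xffffffff
step 3: d <- (max(a, a) % 3)         0x00000001
step 4: c <- (9 % 4)                 0xfffffffe
step 5: c <- (max(4, d) + d)         0xfffffffe
step 6: a <- d                       0xffffffff
step 7: a <- (lane * 1)              0xffffffff
step 8: a <- max((lane * lane), 4)   0xffffffff
step 9: d <- lane                    0xffffffff

Answer: 10 steps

c: 10,8,12,16,20,24,28,32,36,40,44,48,52,56,60,64,68,72,76,80,84,88,92,96,100,104,108,112,116,120,124,128
d: 0,1,2,3,4,5,6,7,8,9,10,11,12,13,14,15,16,17,18,19,20,21,22,23,24,25,26,27,28,29,30,31
a: 4,4,4,9,16,25,36,49,64,81,100,121,144,169,196,225,256,289,324,361,400,441,484,529,576,625,676,729,784,841,900,961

steps = 10; useful = 287; efficiency = 287/320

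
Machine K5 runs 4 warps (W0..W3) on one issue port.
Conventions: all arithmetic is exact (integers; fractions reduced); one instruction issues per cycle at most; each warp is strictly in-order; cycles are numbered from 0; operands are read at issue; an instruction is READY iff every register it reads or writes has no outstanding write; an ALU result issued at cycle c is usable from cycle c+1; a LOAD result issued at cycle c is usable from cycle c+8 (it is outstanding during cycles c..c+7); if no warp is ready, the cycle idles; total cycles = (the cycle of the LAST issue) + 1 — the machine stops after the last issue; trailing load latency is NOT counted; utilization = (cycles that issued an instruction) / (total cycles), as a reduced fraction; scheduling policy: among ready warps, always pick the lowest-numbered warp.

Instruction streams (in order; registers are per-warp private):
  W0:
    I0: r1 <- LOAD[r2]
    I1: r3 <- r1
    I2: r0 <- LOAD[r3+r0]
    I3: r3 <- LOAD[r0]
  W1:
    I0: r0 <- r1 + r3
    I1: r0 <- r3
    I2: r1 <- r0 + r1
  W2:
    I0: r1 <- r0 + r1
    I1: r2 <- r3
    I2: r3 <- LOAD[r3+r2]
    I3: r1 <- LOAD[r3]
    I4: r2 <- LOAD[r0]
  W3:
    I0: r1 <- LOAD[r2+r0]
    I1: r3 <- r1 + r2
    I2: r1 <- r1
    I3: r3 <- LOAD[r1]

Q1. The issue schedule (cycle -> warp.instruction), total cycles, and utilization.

cycle 0: W0.I0
cycle 1: W1.I0
cycle 2: W1.I1
cycle 3: W1.I2
cycle 4: W2.I0
cycle 5: W2.I1
cycle 6: W2.I2
cycle 7: W3.I0
cycle 8: W0.I1
cycle 9: W0.I2
cycle 10: idle
cycle 11: idle
cycle 12: idle
cycle 13: idle
cycle 14: W2.I3
cycle 15: W2.I4
cycle 16: W3.I1
cycle 17: W0.I3
cycle 18: W3.I2
cycle 19: W3.I3

Answer: 20 cycles, utilization 4/5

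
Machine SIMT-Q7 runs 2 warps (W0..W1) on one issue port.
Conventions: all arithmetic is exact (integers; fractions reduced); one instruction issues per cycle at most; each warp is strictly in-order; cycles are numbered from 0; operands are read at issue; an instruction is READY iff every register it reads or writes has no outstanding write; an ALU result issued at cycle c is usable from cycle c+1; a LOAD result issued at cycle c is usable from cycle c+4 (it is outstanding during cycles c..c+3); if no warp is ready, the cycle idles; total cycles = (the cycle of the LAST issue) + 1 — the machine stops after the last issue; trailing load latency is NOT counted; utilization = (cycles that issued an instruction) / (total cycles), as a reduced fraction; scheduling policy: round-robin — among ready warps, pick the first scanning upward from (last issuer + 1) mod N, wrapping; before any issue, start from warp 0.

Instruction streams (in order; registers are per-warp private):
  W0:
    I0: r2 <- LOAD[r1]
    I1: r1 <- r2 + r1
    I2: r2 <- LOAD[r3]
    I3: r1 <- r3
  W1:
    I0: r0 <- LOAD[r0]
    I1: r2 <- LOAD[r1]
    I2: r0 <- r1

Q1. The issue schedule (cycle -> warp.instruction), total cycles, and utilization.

cycle 0: W0.I0
cycle 1: W1.I0
cycle 2: W1.I1
cycle 3: idle
cycle 4: W0.I1
cycle 5: W1.I2
cycle 6: W0.I2
cycle 7: W0.I3

Answer: 8 cycles, utilization 7/8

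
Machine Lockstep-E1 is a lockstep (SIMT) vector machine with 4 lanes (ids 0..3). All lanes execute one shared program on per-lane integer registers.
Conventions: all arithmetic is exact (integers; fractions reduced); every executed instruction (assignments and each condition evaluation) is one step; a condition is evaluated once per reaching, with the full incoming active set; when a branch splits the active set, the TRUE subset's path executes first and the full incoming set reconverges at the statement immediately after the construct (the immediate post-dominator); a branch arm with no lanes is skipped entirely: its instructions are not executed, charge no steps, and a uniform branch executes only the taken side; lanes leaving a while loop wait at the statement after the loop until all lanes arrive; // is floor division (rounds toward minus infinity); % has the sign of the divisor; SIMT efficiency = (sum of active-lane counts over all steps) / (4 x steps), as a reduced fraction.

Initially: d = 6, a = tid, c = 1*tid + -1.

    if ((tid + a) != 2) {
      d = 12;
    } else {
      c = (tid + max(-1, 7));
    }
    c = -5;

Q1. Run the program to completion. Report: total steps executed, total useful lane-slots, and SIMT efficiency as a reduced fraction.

Answer: 4 steps, 12 useful, 3/4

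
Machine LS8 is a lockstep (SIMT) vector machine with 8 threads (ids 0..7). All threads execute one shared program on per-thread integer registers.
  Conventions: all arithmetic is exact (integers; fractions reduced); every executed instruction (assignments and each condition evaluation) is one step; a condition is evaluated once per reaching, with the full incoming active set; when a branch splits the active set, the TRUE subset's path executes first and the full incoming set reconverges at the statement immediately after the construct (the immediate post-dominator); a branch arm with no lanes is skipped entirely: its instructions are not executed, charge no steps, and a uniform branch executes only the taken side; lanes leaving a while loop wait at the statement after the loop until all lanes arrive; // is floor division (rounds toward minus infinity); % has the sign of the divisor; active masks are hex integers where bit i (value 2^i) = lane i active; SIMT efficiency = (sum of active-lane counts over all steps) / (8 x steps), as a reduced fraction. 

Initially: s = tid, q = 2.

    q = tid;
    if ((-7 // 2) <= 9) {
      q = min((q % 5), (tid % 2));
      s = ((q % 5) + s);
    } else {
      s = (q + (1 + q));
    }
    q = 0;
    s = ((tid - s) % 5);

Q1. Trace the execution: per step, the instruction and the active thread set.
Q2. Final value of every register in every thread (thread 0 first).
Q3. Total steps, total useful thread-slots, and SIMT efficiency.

step 0: q <- tid                     0xff
step 1: eval ((-7 // 2) <= 9)        0xff
step 2: q <- min((q % 5), (tid % 2)) 0xff
step 3: s <- ((q % 5) + s)           0xff
step 4: q <- 0                       0xff
step 5: s <- ((tid - s) % 5)         0xff

Answer: 6 steps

s: 0,4,0,4,0,0,0,4
q: 0,0,0,0,0,0,0,0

steps = 6; useful = 48; efficiency = 48/48 = 1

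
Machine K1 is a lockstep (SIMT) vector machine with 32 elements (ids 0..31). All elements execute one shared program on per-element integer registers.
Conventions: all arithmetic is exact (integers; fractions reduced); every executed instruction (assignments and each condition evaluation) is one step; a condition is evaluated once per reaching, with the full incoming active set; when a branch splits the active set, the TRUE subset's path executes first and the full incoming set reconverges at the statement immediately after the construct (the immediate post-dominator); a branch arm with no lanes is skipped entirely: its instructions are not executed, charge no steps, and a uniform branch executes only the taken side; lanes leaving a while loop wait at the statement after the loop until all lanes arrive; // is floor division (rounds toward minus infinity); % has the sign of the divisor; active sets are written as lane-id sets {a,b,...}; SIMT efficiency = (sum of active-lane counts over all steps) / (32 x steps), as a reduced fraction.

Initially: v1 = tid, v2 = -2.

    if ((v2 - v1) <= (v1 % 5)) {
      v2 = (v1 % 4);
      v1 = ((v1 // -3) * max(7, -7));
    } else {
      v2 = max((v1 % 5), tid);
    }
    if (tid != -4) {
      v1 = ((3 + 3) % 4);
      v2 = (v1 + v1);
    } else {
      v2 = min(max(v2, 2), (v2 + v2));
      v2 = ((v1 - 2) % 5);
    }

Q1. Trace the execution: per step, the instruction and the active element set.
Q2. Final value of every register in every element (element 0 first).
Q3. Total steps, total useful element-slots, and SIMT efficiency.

step 0: eval ((v2 - v1) <= (v1 % 5)) {0,1,2,3,4,5,6,7,8,9,10,11,12,13,14,15,16,17,18,19,20,21,22,23,24,25,26,27,28,29,30,31}
step 1: v2 <- (v1 % 4)               {0,1,2,3,4,5,6,7,8,9,10,11,12,13,14,15,16,17,18,19,20,21,22,23,24,25,26,27,28,29,30,31}
step 2: v1 <- ((v1 // -3) * max(7, -7)) {0,1,2,3,4,5,6,7,8,9,10,11,12,13,14,15,16,17,18,19,20,21,22,23,24,25,26,27,28,29,30,31}
step 3: eval (tid != -4)             {0,1,2,3,4,5,6,7,8,9,10,11,12,13,14,15,16,17,18,19,20,21,22,23,24,25,26,27,28,29,30,31}
step 4: v1 <- ((3 + 3) % 4)          {0,1,2,3,4,5,6,7,8,9,10,11,12,13,14,15,16,17,18,19,20,21,22,23,24,25,26,27,28,29,30,31}
step 5: v2 <- (v1 + v1)              {0,1,2,3,4,5,6,7,8,9,10,11,12,13,14,15,16,17,18,19,20,21,22,23,24,25,26,27,28,29,30,31}

Answer: 6 steps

v1: 2,2,2,2,2,2,2,2,2,2,2,2,2,2,2,2,2,2,2,2,2,2,2,2,2,2,2,2,2,2,2,2
v2: 4,4,4,4,4,4,4,4,4,4,4,4,4,4,4,4,4,4,4,4,4,4,4,4,4,4,4,4,4,4,4,4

steps = 6; useful = 192; efficiency = 192/192 = 1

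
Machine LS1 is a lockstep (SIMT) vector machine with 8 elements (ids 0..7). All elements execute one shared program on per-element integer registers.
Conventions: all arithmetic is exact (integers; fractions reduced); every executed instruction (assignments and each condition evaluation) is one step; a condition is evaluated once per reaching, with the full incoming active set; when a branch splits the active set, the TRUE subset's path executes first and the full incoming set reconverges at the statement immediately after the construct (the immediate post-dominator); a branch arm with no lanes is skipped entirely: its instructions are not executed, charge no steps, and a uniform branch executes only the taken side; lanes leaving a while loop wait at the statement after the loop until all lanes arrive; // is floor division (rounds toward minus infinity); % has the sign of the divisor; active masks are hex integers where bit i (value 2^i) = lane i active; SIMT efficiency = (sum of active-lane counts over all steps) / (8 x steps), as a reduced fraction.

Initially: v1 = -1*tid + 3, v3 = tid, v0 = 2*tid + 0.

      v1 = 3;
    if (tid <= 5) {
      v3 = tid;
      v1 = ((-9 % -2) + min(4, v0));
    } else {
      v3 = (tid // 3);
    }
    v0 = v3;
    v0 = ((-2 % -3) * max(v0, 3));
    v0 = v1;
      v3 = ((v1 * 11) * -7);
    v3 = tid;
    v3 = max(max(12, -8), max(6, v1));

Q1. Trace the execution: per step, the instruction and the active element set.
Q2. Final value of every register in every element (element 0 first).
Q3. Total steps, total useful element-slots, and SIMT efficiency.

step 0: v1 <- 3                      0xff
step 1: eval (tid <= 5)              0xff
step 2: v3 <- tid                    0x3f
step 3: v1 <- ((-9 % -2) + min(4, v0)) 0x3f
step 4: v3 <- (tid // 3)             0xc0
step 5: v0 <- v3                     0xff
step 6: v0 <- ((-2 % -3) * max(v0, 3)) 0xff
step 7: v0 <- v1                     0xff
step 8: v3 <- ((v1 * 11) * -7)       0xff
step 9: v3 <- tid                    0xff
step 10: v3 <- max(max(12, -8), max(6, v1)) 0xff

Answer: 11 steps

v1: -1,1,3,3,3,3,3,3
v3: 12,12,12,12,12,12,12,12
v0: -1,1,3,3,3,3,3,3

steps = 11; useful = 78; efficiency = 78/88 = 39/44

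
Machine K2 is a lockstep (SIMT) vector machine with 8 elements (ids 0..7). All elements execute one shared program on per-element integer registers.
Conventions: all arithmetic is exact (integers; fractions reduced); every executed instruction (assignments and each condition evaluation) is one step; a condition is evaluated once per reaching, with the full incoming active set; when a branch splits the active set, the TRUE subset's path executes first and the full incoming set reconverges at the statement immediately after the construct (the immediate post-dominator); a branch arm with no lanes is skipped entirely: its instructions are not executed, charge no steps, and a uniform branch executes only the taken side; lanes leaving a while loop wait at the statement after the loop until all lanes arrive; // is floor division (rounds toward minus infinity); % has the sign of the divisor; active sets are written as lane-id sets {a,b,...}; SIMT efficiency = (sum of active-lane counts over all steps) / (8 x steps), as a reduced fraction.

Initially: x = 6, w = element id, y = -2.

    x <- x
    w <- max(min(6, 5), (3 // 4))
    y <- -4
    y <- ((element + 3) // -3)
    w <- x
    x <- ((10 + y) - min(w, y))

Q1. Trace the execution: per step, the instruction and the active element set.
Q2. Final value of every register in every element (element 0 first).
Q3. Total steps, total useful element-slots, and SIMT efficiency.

step 0: x <- x                       {0,1,2,3,4,5,6,7}
step 1: w <- max(min(6, 5), (3 // 4)) {0,1,2,3,4,5,6,7}
step 2: y <- -4                      {0,1,2,3,4,5,6,7}
step 3: y <- ((element + 3) // -3)   {0,1,2,3,4,5,6,7}
step 4: w <- x                       {0,1,2,3,4,5,6,7}
step 5: x <- ((10 + y) - min(w, y))  {0,1,2,3,4,5,6,7}

Answer: 6 steps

x: 10,10,10,10,10,10,10,10
w: 6,6,6,6,6,6,6,6
y: -1,-2,-2,-2,-3,-3,-3,-4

steps = 6; useful = 48; efficiency = 48/48 = 1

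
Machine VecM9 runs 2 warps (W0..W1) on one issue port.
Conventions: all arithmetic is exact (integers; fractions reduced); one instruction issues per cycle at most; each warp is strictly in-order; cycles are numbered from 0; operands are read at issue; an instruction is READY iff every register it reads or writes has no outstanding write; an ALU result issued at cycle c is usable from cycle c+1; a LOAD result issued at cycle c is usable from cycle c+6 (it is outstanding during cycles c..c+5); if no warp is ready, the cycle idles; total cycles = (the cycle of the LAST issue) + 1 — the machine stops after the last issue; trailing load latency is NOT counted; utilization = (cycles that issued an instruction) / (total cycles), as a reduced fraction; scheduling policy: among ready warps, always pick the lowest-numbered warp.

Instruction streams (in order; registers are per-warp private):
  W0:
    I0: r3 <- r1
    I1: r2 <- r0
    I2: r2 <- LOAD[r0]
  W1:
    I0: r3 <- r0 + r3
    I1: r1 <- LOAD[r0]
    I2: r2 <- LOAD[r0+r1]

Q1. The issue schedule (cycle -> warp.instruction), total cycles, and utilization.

cycle 0: W0.I0
cycle 1: W0.I1
cycle 2: W0.I2
cycle 3: W1.I0
cycle 4: W1.I1
cycle 5: idle
cycle 6: idle
cycle 7: idle
cycle 8: idle
cycle 9: idle
cycle 10: W1.I2

Answer: 11 cycles, utilization 6/11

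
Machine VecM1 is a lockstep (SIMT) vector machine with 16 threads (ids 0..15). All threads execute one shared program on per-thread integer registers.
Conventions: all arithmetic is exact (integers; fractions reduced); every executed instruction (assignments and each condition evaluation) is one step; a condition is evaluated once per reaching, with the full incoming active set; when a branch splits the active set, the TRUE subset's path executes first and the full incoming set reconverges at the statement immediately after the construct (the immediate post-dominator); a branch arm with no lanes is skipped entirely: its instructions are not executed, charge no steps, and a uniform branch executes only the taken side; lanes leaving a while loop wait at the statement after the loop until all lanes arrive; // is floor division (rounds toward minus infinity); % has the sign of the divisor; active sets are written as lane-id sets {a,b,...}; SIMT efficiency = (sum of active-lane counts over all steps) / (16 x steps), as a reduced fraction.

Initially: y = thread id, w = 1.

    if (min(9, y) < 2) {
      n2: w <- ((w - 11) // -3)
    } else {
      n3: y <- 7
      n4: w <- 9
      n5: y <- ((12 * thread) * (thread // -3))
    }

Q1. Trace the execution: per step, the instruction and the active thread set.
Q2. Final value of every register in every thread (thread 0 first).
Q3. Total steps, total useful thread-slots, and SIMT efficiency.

step 0: eval (min(9, y) < 2)         {0,1,2,3,4,5,6,7,8,9,10,11,12,13,14,15}
step 1: w <- ((w - 11) // -3)        {0,1}
step 2: y <- 7                       {2,3,4,5,6,7,8,9,10,11,12,13,14,15}
step 3: w <- 9                       {2,3,4,5,6,7,8,9,10,11,12,13,14,15}
step 4: y <- ((12 * thread) * (thread // -3)) {2,3,4,5,6,7,8,9,10,11,12,13,14,15}

Answer: 5 steps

y: 0,1,-24,-36,-96,-120,-144,-252,-288,-324,-480,-528,-576,-780,-840,-900
w: 3,3,9,9,9,9,9,9,9,9,9,9,9,9,9,9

steps = 5; useful = 60; efficiency = 60/80 = 3/4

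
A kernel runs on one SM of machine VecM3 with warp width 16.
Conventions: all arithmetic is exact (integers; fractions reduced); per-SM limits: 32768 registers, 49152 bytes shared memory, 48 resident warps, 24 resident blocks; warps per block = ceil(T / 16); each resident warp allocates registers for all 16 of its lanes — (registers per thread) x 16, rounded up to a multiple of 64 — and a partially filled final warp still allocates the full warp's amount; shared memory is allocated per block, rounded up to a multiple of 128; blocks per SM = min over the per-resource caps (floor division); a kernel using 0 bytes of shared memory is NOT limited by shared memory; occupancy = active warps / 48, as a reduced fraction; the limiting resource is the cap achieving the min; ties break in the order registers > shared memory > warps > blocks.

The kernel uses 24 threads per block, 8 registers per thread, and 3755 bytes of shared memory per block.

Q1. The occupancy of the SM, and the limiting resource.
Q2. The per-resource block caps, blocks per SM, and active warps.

Answer: occupancy 1/2, limited by shared memory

registers: 128 blocks
shared memory: 12 blocks
warps: 24 blocks
blocks: 24 blocks

Answer: 12 blocks, 24 active warps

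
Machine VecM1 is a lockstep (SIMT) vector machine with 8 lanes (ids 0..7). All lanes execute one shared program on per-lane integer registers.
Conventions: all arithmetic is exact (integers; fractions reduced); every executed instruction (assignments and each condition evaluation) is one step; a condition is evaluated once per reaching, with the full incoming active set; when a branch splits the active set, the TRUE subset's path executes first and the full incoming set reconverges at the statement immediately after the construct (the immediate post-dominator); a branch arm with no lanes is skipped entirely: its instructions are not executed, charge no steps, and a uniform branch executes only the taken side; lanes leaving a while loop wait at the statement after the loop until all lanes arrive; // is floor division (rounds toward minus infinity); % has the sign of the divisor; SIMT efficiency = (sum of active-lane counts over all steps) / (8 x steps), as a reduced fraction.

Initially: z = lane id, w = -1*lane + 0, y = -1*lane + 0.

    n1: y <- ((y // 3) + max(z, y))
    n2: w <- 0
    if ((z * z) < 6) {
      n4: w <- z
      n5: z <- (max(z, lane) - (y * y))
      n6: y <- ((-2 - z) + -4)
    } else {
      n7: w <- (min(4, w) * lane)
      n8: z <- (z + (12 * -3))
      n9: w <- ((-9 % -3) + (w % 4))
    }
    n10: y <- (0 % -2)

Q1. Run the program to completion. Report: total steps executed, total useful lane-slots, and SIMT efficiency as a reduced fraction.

Answer: 10 steps, 56 useful, 7/10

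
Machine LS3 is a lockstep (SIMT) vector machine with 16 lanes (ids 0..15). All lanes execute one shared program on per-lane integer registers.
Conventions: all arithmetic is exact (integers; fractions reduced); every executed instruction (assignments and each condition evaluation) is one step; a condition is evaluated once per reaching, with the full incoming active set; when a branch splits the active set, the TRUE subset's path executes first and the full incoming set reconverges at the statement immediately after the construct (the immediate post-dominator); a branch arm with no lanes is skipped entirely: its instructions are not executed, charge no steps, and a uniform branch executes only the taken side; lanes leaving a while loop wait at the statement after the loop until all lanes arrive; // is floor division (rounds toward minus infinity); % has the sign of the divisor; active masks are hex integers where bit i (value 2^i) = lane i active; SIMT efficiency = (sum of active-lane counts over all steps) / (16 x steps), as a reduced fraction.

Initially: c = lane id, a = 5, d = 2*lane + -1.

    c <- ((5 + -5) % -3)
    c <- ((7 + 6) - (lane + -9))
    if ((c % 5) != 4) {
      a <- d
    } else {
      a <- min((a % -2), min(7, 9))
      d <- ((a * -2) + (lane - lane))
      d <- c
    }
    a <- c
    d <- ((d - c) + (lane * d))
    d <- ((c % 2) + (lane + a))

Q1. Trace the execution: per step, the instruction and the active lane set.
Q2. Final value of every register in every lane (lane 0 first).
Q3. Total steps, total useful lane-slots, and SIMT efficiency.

step 0: c <- ((5 + -5) % -3)         0xffff
step 1: c <- ((7 + 6) - (lane + -9)) 0xffff
step 2: eval ((c % 5) != 4)          0xffff
step 3: a <- d                       0xdef7
step 4: a <- min((a % -2), min(7, 9)) 0x2108
step 5: d <- ((a * -2) + (lane - lane)) 0x2108
step 6: d <- c                       0x2108
step 7: a <- c                       0xffff
step 8: d <- ((d - c) + (lane * d))  0xffff
step 9: d <- ((c % 2) + (lane + a))  0xffff

Answer: 10 steps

c: 22,21,20,19,18,17,16,15,14,13,12,11,10,9,8,7
a: 22,21,20,19,18,17,16,15,14,13,12,11,10,9,8,7
d: 22,23,22,23,22,23,22,23,22,23,22,23,22,23,22,23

steps = 10; useful = 118; efficiency = 118/160 = 59/80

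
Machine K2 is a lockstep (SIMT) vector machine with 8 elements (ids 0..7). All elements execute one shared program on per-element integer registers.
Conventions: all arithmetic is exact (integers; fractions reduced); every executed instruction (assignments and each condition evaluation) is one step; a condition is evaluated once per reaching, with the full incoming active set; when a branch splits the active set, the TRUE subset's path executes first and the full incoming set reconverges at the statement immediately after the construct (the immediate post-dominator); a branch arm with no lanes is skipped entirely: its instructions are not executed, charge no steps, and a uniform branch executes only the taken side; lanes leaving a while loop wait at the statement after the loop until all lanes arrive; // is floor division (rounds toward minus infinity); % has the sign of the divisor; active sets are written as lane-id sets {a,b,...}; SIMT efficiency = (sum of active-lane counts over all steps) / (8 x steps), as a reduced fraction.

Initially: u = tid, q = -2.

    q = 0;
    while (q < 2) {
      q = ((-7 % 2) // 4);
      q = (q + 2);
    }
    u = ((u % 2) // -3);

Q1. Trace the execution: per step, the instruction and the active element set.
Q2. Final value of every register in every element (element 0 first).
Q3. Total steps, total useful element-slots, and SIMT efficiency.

step 0: q <- 0                       {0,1,2,3,4,5,6,7}
step 1: eval (q < 2)                 {0,1,2,3,4,5,6,7}
step 2: q <- ((-7 % 2) // 4)         {0,1,2,3,4,5,6,7}
step 3: q <- (q + 2)                 {0,1,2,3,4,5,6,7}
step 4: eval (q < 2)                 {0,1,2,3,4,5,6,7}
step 5: u <- ((u % 2) // -3)         {0,1,2,3,4,5,6,7}

Answer: 6 steps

u: 0,-1,0,-1,0,-1,0,-1
q: 2,2,2,2,2,2,2,2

steps = 6; useful = 48; efficiency = 48/48 = 1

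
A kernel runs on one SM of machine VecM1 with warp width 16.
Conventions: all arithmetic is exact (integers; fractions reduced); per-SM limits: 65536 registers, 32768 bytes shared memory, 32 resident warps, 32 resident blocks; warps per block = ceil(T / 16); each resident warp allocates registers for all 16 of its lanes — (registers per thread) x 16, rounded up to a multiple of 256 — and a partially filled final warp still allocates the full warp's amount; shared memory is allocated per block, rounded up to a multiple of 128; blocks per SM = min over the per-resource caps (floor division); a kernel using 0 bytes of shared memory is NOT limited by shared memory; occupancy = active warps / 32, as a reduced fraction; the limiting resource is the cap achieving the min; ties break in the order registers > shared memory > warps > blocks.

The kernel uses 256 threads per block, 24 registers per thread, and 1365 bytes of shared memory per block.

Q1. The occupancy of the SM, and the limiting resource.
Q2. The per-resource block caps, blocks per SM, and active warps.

Answer: occupancy 1, limited by warps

registers: 8 blocks
shared memory: 23 blocks
warps: 2 blocks
blocks: 32 blocks

Answer: 2 blocks, 32 active warps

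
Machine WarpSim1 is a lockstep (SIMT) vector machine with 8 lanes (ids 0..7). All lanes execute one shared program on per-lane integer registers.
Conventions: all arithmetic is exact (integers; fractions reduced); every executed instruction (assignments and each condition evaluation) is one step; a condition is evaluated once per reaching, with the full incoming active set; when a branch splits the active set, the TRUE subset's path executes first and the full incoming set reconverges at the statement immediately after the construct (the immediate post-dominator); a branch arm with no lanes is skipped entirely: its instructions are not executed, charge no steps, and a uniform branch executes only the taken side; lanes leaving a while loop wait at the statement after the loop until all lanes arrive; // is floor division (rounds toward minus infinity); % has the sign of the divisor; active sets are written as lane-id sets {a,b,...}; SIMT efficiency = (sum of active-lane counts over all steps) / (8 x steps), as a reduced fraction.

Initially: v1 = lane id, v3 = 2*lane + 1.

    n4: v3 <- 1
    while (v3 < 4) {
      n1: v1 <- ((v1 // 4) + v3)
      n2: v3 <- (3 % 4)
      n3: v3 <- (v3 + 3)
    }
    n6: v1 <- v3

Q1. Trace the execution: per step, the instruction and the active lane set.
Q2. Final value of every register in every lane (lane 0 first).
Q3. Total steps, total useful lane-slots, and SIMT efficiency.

step 0: v3 <- 1                      {0,1,2,3,4,5,6,7}
step 1: eval (v3 < 4)                {0,1,2,3,4,5,6,7}
step 2: v1 <- ((v1 // 4) + v3)       {0,1,2,3,4,5,6,7}
step 3: v3 <- (3 % 4)                {0,1,2,3,4,5,6,7}
step 4: v3 <- (v3 + 3)               {0,1,2,3,4,5,6,7}
step 5: eval (v3 < 4)                {0,1,2,3,4,5,6,7}
step 6: v1 <- v3                     {0,1,2,3,4,5,6,7}

Answer: 7 steps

v1: 6,6,6,6,6,6,6,6
v3: 6,6,6,6,6,6,6,6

steps = 7; useful = 56; efficiency = 56/56 = 1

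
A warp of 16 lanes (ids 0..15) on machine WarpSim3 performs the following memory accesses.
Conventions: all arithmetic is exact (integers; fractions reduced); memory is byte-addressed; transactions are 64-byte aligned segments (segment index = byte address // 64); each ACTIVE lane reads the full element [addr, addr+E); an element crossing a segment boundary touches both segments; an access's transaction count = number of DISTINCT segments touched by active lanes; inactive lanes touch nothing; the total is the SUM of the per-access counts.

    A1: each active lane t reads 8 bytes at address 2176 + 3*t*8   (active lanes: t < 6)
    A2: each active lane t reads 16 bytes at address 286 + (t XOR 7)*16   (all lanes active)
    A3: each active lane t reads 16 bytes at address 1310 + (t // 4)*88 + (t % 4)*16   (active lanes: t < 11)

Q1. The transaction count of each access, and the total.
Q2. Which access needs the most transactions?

A1: 2 transactions
A2: 5 transactions
A3: 4 transactions

Answer: 2,5,4; total 11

Answer: A2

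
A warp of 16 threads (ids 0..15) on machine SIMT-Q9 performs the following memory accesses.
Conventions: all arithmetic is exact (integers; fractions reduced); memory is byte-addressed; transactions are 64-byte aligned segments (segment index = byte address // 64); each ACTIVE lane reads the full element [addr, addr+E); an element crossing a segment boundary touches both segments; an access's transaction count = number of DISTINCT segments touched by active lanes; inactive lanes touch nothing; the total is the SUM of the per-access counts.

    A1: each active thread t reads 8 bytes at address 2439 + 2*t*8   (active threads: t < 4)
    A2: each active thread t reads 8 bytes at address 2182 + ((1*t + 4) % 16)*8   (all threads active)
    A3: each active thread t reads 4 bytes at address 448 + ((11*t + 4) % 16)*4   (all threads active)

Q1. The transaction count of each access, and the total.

A1: 1 transaction
A2: 3 transactions
A3: 1 transaction

Answer: 1,3,1; total 5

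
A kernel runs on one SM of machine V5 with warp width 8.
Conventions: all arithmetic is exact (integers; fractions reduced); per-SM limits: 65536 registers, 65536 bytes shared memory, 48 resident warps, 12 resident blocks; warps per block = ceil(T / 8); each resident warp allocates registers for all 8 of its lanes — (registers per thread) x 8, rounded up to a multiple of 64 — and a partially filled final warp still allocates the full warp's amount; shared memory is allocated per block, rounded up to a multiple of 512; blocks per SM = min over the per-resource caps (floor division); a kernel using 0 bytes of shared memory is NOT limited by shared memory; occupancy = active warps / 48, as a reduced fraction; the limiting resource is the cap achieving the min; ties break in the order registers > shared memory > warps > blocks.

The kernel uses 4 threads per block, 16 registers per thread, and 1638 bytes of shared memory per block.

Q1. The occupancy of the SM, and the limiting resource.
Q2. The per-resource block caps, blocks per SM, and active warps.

Answer: occupancy 1/4, limited by blocks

registers: 512 blocks
shared memory: 32 blocks
warps: 48 blocks
blocks: 12 blocks

Answer: 12 blocks, 12 active warps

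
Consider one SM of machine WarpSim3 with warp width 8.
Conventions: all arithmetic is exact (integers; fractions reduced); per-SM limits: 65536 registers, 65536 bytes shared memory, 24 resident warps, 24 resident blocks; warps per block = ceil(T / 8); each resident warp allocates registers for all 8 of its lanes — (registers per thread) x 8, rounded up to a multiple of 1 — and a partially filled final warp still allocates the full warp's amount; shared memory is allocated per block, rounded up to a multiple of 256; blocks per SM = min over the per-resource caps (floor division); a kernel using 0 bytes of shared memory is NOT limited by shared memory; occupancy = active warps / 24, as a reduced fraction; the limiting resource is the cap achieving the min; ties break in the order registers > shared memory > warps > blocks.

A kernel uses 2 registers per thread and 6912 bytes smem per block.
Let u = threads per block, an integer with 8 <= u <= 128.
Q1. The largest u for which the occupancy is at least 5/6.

Answer: u = 96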